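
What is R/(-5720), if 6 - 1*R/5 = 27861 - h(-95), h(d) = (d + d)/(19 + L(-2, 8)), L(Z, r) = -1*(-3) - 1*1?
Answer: 53195/2184 ≈ 24.357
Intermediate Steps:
L(Z, r) = 2 (L(Z, r) = 3 - 1 = 2)
h(d) = 2*d/21 (h(d) = (d + d)/(19 + 2) = (2*d)/21 = (2*d)*(1/21) = 2*d/21)
R = -2925725/21 (R = 30 - 5*(27861 - 2*(-95)/21) = 30 - 5*(27861 - 1*(-190/21)) = 30 - 5*(27861 + 190/21) = 30 - 5*585271/21 = 30 - 2926355/21 = -2925725/21 ≈ -1.3932e+5)
R/(-5720) = -2925725/21/(-5720) = -2925725/21*(-1/5720) = 53195/2184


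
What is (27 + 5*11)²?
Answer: 6724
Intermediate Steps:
(27 + 5*11)² = (27 + 55)² = 82² = 6724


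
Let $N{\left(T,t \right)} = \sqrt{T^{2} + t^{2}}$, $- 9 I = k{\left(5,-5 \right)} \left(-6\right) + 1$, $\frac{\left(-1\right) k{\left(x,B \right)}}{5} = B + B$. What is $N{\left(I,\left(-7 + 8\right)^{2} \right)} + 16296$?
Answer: $16296 + \frac{\sqrt{89482}}{9} \approx 16329.0$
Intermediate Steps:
$k{\left(x,B \right)} = - 10 B$ ($k{\left(x,B \right)} = - 5 \left(B + B\right) = - 5 \cdot 2 B = - 10 B$)
$I = \frac{299}{9}$ ($I = - \frac{\left(-10\right) \left(-5\right) \left(-6\right) + 1}{9} = - \frac{50 \left(-6\right) + 1}{9} = - \frac{-300 + 1}{9} = \left(- \frac{1}{9}\right) \left(-299\right) = \frac{299}{9} \approx 33.222$)
$N{\left(I,\left(-7 + 8\right)^{2} \right)} + 16296 = \sqrt{\left(\frac{299}{9}\right)^{2} + \left(\left(-7 + 8\right)^{2}\right)^{2}} + 16296 = \sqrt{\frac{89401}{81} + \left(1^{2}\right)^{2}} + 16296 = \sqrt{\frac{89401}{81} + 1^{2}} + 16296 = \sqrt{\frac{89401}{81} + 1} + 16296 = \sqrt{\frac{89482}{81}} + 16296 = \frac{\sqrt{89482}}{9} + 16296 = 16296 + \frac{\sqrt{89482}}{9}$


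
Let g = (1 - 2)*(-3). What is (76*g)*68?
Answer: 15504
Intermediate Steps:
g = 3 (g = -1*(-3) = 3)
(76*g)*68 = (76*3)*68 = 228*68 = 15504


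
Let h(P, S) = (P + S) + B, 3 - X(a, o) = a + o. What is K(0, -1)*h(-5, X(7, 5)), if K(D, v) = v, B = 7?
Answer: 7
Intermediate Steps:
X(a, o) = 3 - a - o (X(a, o) = 3 - (a + o) = 3 + (-a - o) = 3 - a - o)
h(P, S) = 7 + P + S (h(P, S) = (P + S) + 7 = 7 + P + S)
K(0, -1)*h(-5, X(7, 5)) = -(7 - 5 + (3 - 1*7 - 1*5)) = -(7 - 5 + (3 - 7 - 5)) = -(7 - 5 - 9) = -1*(-7) = 7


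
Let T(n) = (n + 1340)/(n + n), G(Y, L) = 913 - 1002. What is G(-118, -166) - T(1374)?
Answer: -123643/1374 ≈ -89.988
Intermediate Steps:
G(Y, L) = -89
T(n) = (1340 + n)/(2*n) (T(n) = (1340 + n)/((2*n)) = (1340 + n)*(1/(2*n)) = (1340 + n)/(2*n))
G(-118, -166) - T(1374) = -89 - (1340 + 1374)/(2*1374) = -89 - 2714/(2*1374) = -89 - 1*1357/1374 = -89 - 1357/1374 = -123643/1374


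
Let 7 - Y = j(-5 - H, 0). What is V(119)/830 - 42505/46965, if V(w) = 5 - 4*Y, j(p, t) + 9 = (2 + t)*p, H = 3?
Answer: -8211169/7796190 ≈ -1.0532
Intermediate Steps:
j(p, t) = -9 + p*(2 + t) (j(p, t) = -9 + (2 + t)*p = -9 + p*(2 + t))
Y = 32 (Y = 7 - (-9 + 2*(-5 - 1*3) + (-5 - 1*3)*0) = 7 - (-9 + 2*(-5 - 3) + (-5 - 3)*0) = 7 - (-9 + 2*(-8) - 8*0) = 7 - (-9 - 16 + 0) = 7 - 1*(-25) = 7 + 25 = 32)
V(w) = -123 (V(w) = 5 - 4*32 = 5 - 128 = -123)
V(119)/830 - 42505/46965 = -123/830 - 42505/46965 = -123*1/830 - 42505*1/46965 = -123/830 - 8501/9393 = -8211169/7796190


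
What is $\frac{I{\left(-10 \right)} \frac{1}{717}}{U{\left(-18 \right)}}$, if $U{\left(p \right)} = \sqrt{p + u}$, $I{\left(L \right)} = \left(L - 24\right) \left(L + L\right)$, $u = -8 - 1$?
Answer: $- \frac{680 i \sqrt{3}}{6453} \approx - 0.18252 i$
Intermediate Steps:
$u = -9$ ($u = -8 - 1 = -9$)
$I{\left(L \right)} = 2 L \left(-24 + L\right)$ ($I{\left(L \right)} = \left(-24 + L\right) 2 L = 2 L \left(-24 + L\right)$)
$U{\left(p \right)} = \sqrt{-9 + p}$ ($U{\left(p \right)} = \sqrt{p - 9} = \sqrt{-9 + p}$)
$\frac{I{\left(-10 \right)} \frac{1}{717}}{U{\left(-18 \right)}} = \frac{2 \left(-10\right) \left(-24 - 10\right) \frac{1}{717}}{\sqrt{-9 - 18}} = \frac{2 \left(-10\right) \left(-34\right) \frac{1}{717}}{\sqrt{-27}} = \frac{680 \cdot \frac{1}{717}}{3 i \sqrt{3}} = \frac{680 \left(- \frac{i \sqrt{3}}{9}\right)}{717} = - \frac{680 i \sqrt{3}}{6453}$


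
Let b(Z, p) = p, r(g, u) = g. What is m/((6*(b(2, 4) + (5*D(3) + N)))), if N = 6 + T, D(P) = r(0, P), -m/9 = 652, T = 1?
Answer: -978/11 ≈ -88.909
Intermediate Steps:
m = -5868 (m = -9*652 = -5868)
D(P) = 0
N = 7 (N = 6 + 1 = 7)
m/((6*(b(2, 4) + (5*D(3) + N)))) = -5868*1/(6*(4 + (5*0 + 7))) = -5868*1/(6*(4 + (0 + 7))) = -5868*1/(6*(4 + 7)) = -5868/(6*11) = -5868/66 = -5868*1/66 = -978/11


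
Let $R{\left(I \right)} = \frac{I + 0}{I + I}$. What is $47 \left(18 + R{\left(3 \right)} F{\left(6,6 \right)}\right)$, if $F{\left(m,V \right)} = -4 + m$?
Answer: $893$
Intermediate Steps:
$R{\left(I \right)} = \frac{1}{2}$ ($R{\left(I \right)} = \frac{I}{2 I} = I \frac{1}{2 I} = \frac{1}{2}$)
$47 \left(18 + R{\left(3 \right)} F{\left(6,6 \right)}\right) = 47 \left(18 + \frac{-4 + 6}{2}\right) = 47 \left(18 + \frac{1}{2} \cdot 2\right) = 47 \left(18 + 1\right) = 47 \cdot 19 = 893$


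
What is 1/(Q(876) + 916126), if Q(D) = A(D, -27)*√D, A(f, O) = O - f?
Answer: 458063/419286274796 + 903*√219/419286274796 ≈ 1.1244e-6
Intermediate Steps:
Q(D) = √D*(-27 - D) (Q(D) = (-27 - D)*√D = √D*(-27 - D))
1/(Q(876) + 916126) = 1/(√876*(-27 - 1*876) + 916126) = 1/((2*√219)*(-27 - 876) + 916126) = 1/((2*√219)*(-903) + 916126) = 1/(-1806*√219 + 916126) = 1/(916126 - 1806*√219)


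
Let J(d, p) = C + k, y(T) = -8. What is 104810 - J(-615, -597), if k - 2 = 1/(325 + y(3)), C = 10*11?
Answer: 33189265/317 ≈ 1.0470e+5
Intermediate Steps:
C = 110
k = 635/317 (k = 2 + 1/(325 - 8) = 2 + 1/317 = 635/317 ≈ 2.0032)
J(d, p) = 35505/317 (J(d, p) = 110 + 635/317 = 35505/317)
104810 - J(-615, -597) = 104810 - 1*35505/317 = 104810 - 35505/317 = 33189265/317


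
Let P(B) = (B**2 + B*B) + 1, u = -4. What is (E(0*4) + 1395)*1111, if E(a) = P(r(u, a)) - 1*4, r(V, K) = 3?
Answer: 1566510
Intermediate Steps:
P(B) = 1 + 2*B**2 (P(B) = (B**2 + B**2) + 1 = 2*B**2 + 1 = 1 + 2*B**2)
E(a) = 15 (E(a) = (1 + 2*3**2) - 1*4 = (1 + 2*9) - 4 = (1 + 18) - 4 = 19 - 4 = 15)
(E(0*4) + 1395)*1111 = (15 + 1395)*1111 = 1410*1111 = 1566510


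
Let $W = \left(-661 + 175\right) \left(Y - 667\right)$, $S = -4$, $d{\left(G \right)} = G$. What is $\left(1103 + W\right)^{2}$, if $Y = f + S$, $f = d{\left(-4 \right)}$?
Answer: $108341697409$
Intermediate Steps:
$f = -4$
$Y = -8$ ($Y = -4 - 4 = -8$)
$W = 328050$ ($W = \left(-661 + 175\right) \left(-8 - 667\right) = \left(-486\right) \left(-675\right) = 328050$)
$\left(1103 + W\right)^{2} = \left(1103 + 328050\right)^{2} = 329153^{2} = 108341697409$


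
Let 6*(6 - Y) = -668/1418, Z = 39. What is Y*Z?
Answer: 168077/709 ≈ 237.06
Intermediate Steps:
Y = 12929/2127 (Y = 6 - (-334)/(3*1418) = 6 - 1/6*(-334/709) = 6 + 167/2127 = 12929/2127 ≈ 6.0785)
Y*Z = (12929/2127)*39 = 168077/709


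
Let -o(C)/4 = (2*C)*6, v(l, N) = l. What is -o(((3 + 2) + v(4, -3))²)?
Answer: 3888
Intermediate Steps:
o(C) = -48*C (o(C) = -4*2*C*6 = -48*C)
-o(((3 + 2) + v(4, -3))²) = -(-48)*((3 + 2) + 4)² = -(-48)*(5 + 4)² = -(-48)*9² = -(-48)*81 = -1*(-3888) = 3888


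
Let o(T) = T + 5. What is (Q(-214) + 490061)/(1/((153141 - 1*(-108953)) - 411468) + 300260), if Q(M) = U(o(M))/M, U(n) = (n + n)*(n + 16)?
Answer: 7826628485060/4799060984573 ≈ 1.6309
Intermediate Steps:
o(T) = 5 + T
U(n) = 2*n*(16 + n) (U(n) = (2*n)*(16 + n) = 2*n*(16 + n))
Q(M) = 2*(5 + M)*(21 + M)/M (Q(M) = (2*(5 + M)*(16 + (5 + M)))/M = (2*(5 + M)*(21 + M))/M = 2*(5 + M)*(21 + M)/M)
(Q(-214) + 490061)/(1/((153141 - 1*(-108953)) - 411468) + 300260) = ((52 + 2*(-214) + 210/(-214)) + 490061)/(1/((153141 - 1*(-108953)) - 411468) + 300260) = ((52 - 428 + 210*(-1/214)) + 490061)/(1/((153141 + 108953) - 411468) + 300260) = ((52 - 428 - 105/107) + 490061)/(1/(262094 - 411468) + 300260) = (-40337/107 + 490061)/(1/(-149374) + 300260) = 52396190/(107*(-1/149374 + 300260)) = 52396190/(107*(44851037239/149374)) = (52396190/107)*(149374/44851037239) = 7826628485060/4799060984573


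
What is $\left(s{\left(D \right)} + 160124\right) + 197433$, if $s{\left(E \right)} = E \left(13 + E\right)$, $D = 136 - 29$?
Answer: $370397$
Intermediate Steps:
$D = 107$ ($D = 136 - 29 = 107$)
$\left(s{\left(D \right)} + 160124\right) + 197433 = \left(107 \left(13 + 107\right) + 160124\right) + 197433 = \left(107 \cdot 120 + 160124\right) + 197433 = \left(12840 + 160124\right) + 197433 = 172964 + 197433 = 370397$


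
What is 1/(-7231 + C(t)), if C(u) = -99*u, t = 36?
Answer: -1/10795 ≈ -9.2636e-5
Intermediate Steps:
1/(-7231 + C(t)) = 1/(-7231 - 99*36) = 1/(-7231 - 3564) = 1/(-10795) = -1/10795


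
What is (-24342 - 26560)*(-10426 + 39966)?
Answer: -1503645080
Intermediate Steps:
(-24342 - 26560)*(-10426 + 39966) = -50902*29540 = -1503645080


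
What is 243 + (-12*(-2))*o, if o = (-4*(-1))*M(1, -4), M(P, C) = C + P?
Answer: -45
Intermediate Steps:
o = -12 (o = (-4*(-1))*(-4 + 1) = 4*(-3) = -12)
243 + (-12*(-2))*o = 243 - 12*(-2)*(-12) = 243 + 24*(-12) = 243 - 288 = -45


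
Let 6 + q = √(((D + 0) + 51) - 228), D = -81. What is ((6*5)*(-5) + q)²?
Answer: (156 - I*√258)² ≈ 24078.0 - 5011.5*I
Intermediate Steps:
q = -6 + I*√258 (q = -6 + √(((-81 + 0) + 51) - 228) = -6 + √((-81 + 51) - 228) = -6 + √(-30 - 228) = -6 + √(-258) = -6 + I*√258 ≈ -6.0 + 16.062*I)
((6*5)*(-5) + q)² = ((6*5)*(-5) + (-6 + I*√258))² = (30*(-5) + (-6 + I*√258))² = (-150 + (-6 + I*√258))² = (-156 + I*√258)²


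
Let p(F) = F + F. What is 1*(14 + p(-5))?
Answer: 4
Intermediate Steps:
p(F) = 2*F
1*(14 + p(-5)) = 1*(14 + 2*(-5)) = 1*(14 - 10) = 1*4 = 4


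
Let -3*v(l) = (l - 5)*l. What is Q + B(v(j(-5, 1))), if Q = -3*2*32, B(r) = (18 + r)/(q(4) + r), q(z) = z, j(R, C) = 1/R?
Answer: -25642/137 ≈ -187.17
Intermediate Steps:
v(l) = -l*(-5 + l)/3 (v(l) = -(l - 5)*l/3 = -(-5 + l)*l/3 = -l*(-5 + l)/3)
B(r) = (18 + r)/(4 + r)
Q = -192 (Q = -6*32 = -192)
Q + B(v(j(-5, 1))) = -192 + (18 + (⅓)*(5 - 1/(-5))/(-5))/(4 + (⅓)*(5 - 1/(-5))/(-5)) = -192 + (18 + (⅓)*(-⅕)*(5 - 1*(-⅕)))/(4 + (⅓)*(-⅕)*(5 - 1*(-⅕))) = -192 + (18 + (⅓)*(-⅕)*(5 + ⅕))/(4 + (⅓)*(-⅕)*(5 + ⅕)) = -192 + (18 + (⅓)*(-⅕)*(26/5))/(4 + (⅓)*(-⅕)*(26/5)) = -192 + (18 - 26/75)/(4 - 26/75) = -192 + (1324/75)/(274/75) = -192 + (75/274)*(1324/75) = -192 + 662/137 = -25642/137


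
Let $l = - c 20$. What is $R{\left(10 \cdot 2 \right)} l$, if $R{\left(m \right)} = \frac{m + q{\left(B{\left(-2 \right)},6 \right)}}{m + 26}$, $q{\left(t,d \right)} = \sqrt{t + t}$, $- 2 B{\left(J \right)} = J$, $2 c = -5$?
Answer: $\frac{500}{23} + \frac{25 \sqrt{2}}{23} \approx 23.276$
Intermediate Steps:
$c = - \frac{5}{2}$ ($c = \frac{1}{2} \left(-5\right) = - \frac{5}{2} \approx -2.5$)
$B{\left(J \right)} = - \frac{J}{2}$
$q{\left(t,d \right)} = \sqrt{2} \sqrt{t}$ ($q{\left(t,d \right)} = \sqrt{2 t} = \sqrt{2} \sqrt{t}$)
$R{\left(m \right)} = \frac{m + \sqrt{2}}{26 + m}$ ($R{\left(m \right)} = \frac{m + \sqrt{2} \sqrt{\left(- \frac{1}{2}\right) \left(-2\right)}}{m + 26} = \frac{m + \sqrt{2} \sqrt{1}}{26 + m} = \frac{m + \sqrt{2} \cdot 1}{26 + m} = \frac{m + \sqrt{2}}{26 + m}$)
$l = 50$ ($l = - \frac{\left(-5\right) 20}{2} = \left(-1\right) \left(-50\right) = 50$)
$R{\left(10 \cdot 2 \right)} l = \frac{10 \cdot 2 + \sqrt{2}}{26 + 10 \cdot 2} \cdot 50 = \frac{20 + \sqrt{2}}{26 + 20} \cdot 50 = \frac{20 + \sqrt{2}}{46} \cdot 50 = \left(\frac{10}{23} + \frac{\sqrt{2}}{46}\right) 50 = \frac{500}{23} + \frac{25 \sqrt{2}}{23}$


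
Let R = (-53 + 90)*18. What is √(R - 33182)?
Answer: 2*I*√8129 ≈ 180.32*I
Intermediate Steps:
R = 666 (R = 37*18 = 666)
√(R - 33182) = √(666 - 33182) = √(-32516) = 2*I*√8129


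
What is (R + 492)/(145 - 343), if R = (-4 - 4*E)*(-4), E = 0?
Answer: -254/99 ≈ -2.5657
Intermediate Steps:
R = 16 (R = (-4 - 4*0)*(-4) = (-4 + 0)*(-4) = -4*(-4) = 16)
(R + 492)/(145 - 343) = (16 + 492)/(145 - 343) = 508/(-198) = 508*(-1/198) = -254/99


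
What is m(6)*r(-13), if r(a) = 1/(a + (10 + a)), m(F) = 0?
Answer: 0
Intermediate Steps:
r(a) = 1/(10 + 2*a)
m(6)*r(-13) = 0*(1/(2*(5 - 13))) = 0*((½)/(-8)) = 0*((½)*(-⅛)) = 0*(-1/16) = 0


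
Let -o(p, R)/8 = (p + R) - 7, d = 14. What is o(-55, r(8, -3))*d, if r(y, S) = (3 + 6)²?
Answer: -2128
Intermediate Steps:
r(y, S) = 81 (r(y, S) = 9² = 81)
o(p, R) = 56 - 8*R - 8*p (o(p, R) = -8*((p + R) - 7) = -8*((R + p) - 7) = -8*(-7 + R + p) = 56 - 8*R - 8*p)
o(-55, r(8, -3))*d = (56 - 8*81 - 8*(-55))*14 = (56 - 648 + 440)*14 = -152*14 = -2128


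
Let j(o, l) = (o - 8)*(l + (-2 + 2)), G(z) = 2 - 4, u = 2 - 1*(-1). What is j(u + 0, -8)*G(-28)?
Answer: -80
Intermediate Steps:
u = 3 (u = 2 + 1 = 3)
G(z) = -2
j(o, l) = l*(-8 + o) (j(o, l) = (-8 + o)*(l + 0) = (-8 + o)*l = l*(-8 + o))
j(u + 0, -8)*G(-28) = -8*(-8 + (3 + 0))*(-2) = -8*(-8 + 3)*(-2) = -8*(-5)*(-2) = 40*(-2) = -80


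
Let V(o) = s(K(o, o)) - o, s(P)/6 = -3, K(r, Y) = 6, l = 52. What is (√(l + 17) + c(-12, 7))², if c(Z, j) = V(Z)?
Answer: (6 - √69)² ≈ 5.3205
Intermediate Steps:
s(P) = -18 (s(P) = 6*(-3) = -18)
V(o) = -18 - o
c(Z, j) = -18 - Z
(√(l + 17) + c(-12, 7))² = (√(52 + 17) + (-18 - 1*(-12)))² = (√69 + (-18 + 12))² = (√69 - 6)² = (-6 + √69)²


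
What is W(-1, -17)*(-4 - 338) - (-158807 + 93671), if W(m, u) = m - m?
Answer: 65136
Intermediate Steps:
W(m, u) = 0
W(-1, -17)*(-4 - 338) - (-158807 + 93671) = 0*(-4 - 338) - (-158807 + 93671) = 0*(-342) - 1*(-65136) = 0 + 65136 = 65136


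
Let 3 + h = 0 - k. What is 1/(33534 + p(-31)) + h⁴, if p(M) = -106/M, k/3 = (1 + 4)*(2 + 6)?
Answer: 237964285182091/1039660 ≈ 2.2889e+8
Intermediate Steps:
k = 120 (k = 3*((1 + 4)*(2 + 6)) = 3*(5*8) = 3*40 = 120)
h = -123 (h = -3 + (0 - 1*120) = -3 + (0 - 120) = -3 - 120 = -123)
1/(33534 + p(-31)) + h⁴ = 1/(33534 - 106/(-31)) + (-123)⁴ = 1/(33534 - 106*(-1/31)) + 228886641 = 1/(33534 + 106/31) + 228886641 = 1/(1039660/31) + 228886641 = 31/1039660 + 228886641 = 237964285182091/1039660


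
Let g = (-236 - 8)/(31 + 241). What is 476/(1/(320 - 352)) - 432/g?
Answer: -899776/61 ≈ -14750.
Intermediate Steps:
g = -61/68 (g = -244/272 = -244*1/272 = -61/68 ≈ -0.89706)
476/(1/(320 - 352)) - 432/g = 476/(1/(320 - 352)) - 432/(-61/68) = 476/(1/(-32)) - 432*(-68/61) = 476/(-1/32) + 29376/61 = 476*(-32) + 29376/61 = -15232 + 29376/61 = -899776/61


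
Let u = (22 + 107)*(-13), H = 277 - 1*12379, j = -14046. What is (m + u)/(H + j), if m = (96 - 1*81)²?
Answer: 121/2179 ≈ 0.055530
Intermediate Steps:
m = 225 (m = (96 - 81)² = 15² = 225)
H = -12102 (H = 277 - 12379 = -12102)
u = -1677 (u = 129*(-13) = -1677)
(m + u)/(H + j) = (225 - 1677)/(-12102 - 14046) = -1452/(-26148) = -1452*(-1/26148) = 121/2179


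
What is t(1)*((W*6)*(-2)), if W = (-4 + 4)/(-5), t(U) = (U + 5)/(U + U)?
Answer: 0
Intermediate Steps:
t(U) = (5 + U)/(2*U) (t(U) = (5 + U)/((2*U)) = (5 + U)*(1/(2*U)) = (5 + U)/(2*U))
W = 0 (W = 0*(-⅕) = 0)
t(1)*((W*6)*(-2)) = ((½)*(5 + 1)/1)*((0*6)*(-2)) = ((½)*1*6)*(0*(-2)) = 3*0 = 0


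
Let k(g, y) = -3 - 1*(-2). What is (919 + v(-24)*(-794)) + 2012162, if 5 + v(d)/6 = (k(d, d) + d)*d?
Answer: -821499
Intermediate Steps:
k(g, y) = -1 (k(g, y) = -3 + 2 = -1)
v(d) = -30 + 6*d*(-1 + d) (v(d) = -30 + 6*((-1 + d)*d) = -30 + 6*(d*(-1 + d)) = -30 + 6*d*(-1 + d))
(919 + v(-24)*(-794)) + 2012162 = (919 + (-30 - 6*(-24) + 6*(-24)²)*(-794)) + 2012162 = (919 + (-30 + 144 + 6*576)*(-794)) + 2012162 = (919 + (-30 + 144 + 3456)*(-794)) + 2012162 = (919 + 3570*(-794)) + 2012162 = (919 - 2834580) + 2012162 = -2833661 + 2012162 = -821499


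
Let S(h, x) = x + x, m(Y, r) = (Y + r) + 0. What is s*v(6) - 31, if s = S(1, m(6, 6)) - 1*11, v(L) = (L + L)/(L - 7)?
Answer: -187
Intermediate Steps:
m(Y, r) = Y + r
v(L) = 2*L/(-7 + L) (v(L) = (2*L)/(-7 + L) = 2*L/(-7 + L))
S(h, x) = 2*x
s = 13 (s = 2*(6 + 6) - 1*11 = 2*12 - 11 = 24 - 11 = 13)
s*v(6) - 31 = 13*(2*6/(-7 + 6)) - 31 = 13*(2*6/(-1)) - 31 = 13*(2*6*(-1)) - 31 = 13*(-12) - 31 = -156 - 31 = -187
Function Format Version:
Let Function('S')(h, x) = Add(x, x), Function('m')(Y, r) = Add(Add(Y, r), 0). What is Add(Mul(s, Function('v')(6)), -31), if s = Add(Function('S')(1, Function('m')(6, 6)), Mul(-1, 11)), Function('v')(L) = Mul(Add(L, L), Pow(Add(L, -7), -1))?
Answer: -187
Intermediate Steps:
Function('m')(Y, r) = Add(Y, r)
Function('v')(L) = Mul(2, L, Pow(Add(-7, L), -1)) (Function('v')(L) = Mul(Mul(2, L), Pow(Add(-7, L), -1)) = Mul(2, L, Pow(Add(-7, L), -1)))
Function('S')(h, x) = Mul(2, x)
s = 13 (s = Add(Mul(2, Add(6, 6)), Mul(-1, 11)) = Add(Mul(2, 12), -11) = Add(24, -11) = 13)
Add(Mul(s, Function('v')(6)), -31) = Add(Mul(13, Mul(2, 6, Pow(Add(-7, 6), -1))), -31) = Add(Mul(13, Mul(2, 6, Pow(-1, -1))), -31) = Add(Mul(13, Mul(2, 6, -1)), -31) = Add(Mul(13, -12), -31) = Add(-156, -31) = -187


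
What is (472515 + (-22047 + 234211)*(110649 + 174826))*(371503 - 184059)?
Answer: 11353106395349260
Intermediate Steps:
(472515 + (-22047 + 234211)*(110649 + 174826))*(371503 - 184059) = (472515 + 212164*285475)*187444 = (472515 + 60567517900)*187444 = 60567990415*187444 = 11353106395349260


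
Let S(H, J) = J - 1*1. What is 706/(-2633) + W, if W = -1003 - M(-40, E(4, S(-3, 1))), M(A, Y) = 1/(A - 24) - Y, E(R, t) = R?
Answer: -168386039/168512 ≈ -999.25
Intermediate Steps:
S(H, J) = -1 + J (S(H, J) = J - 1 = -1 + J)
M(A, Y) = 1/(-24 + A) - Y
W = -63935/64 (W = -1003 - (1 + 24*4 - 1*(-40)*4)/(-24 - 40) = -1003 - (1 + 96 + 160)/(-64) = -1003 - (-1)*257/64 = -1003 - 1*(-257/64) = -1003 + 257/64 = -63935/64 ≈ -998.98)
706/(-2633) + W = 706/(-2633) - 63935/64 = 706*(-1/2633) - 63935/64 = -706/2633 - 63935/64 = -168386039/168512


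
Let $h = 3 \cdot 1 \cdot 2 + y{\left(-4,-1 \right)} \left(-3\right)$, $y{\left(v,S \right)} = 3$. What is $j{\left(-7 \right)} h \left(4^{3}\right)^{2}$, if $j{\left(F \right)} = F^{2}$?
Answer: $-602112$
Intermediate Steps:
$h = -3$ ($h = 3 \cdot 1 \cdot 2 + 3 \left(-3\right) = 3 \cdot 2 - 9 = 6 - 9 = -3$)
$j{\left(-7 \right)} h \left(4^{3}\right)^{2} = \left(-7\right)^{2} \left(-3\right) \left(4^{3}\right)^{2} = 49 \left(-3\right) 64^{2} = \left(-147\right) 4096 = -602112$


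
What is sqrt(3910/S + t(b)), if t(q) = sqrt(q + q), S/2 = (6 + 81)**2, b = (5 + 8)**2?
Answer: sqrt(1955 + 98397*sqrt(2))/87 ≈ 4.3178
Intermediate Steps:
b = 169 (b = 13**2 = 169)
S = 15138 (S = 2*(6 + 81)**2 = 2*87**2 = 2*7569 = 15138)
t(q) = sqrt(2)*sqrt(q) (t(q) = sqrt(2*q) = sqrt(2)*sqrt(q))
sqrt(3910/S + t(b)) = sqrt(3910/15138 + sqrt(2)*sqrt(169)) = sqrt(3910*(1/15138) + sqrt(2)*13) = sqrt(1955/7569 + 13*sqrt(2))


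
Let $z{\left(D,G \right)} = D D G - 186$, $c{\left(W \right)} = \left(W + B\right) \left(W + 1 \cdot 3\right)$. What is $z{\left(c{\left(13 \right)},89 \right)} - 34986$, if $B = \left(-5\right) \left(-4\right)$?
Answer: $24776604$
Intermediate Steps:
$B = 20$
$c{\left(W \right)} = \left(3 + W\right) \left(20 + W\right)$ ($c{\left(W \right)} = \left(W + 20\right) \left(W + 1 \cdot 3\right) = \left(20 + W\right) \left(W + 3\right) = \left(20 + W\right) \left(3 + W\right) = \left(3 + W\right) \left(20 + W\right)$)
$z{\left(D,G \right)} = -186 + G D^{2}$ ($z{\left(D,G \right)} = D^{2} G - 186 = G D^{2} - 186 = -186 + G D^{2}$)
$z{\left(c{\left(13 \right)},89 \right)} - 34986 = \left(-186 + 89 \left(60 + 13^{2} + 23 \cdot 13\right)^{2}\right) - 34986 = \left(-186 + 89 \left(60 + 169 + 299\right)^{2}\right) - 34986 = \left(-186 + 89 \cdot 528^{2}\right) - 34986 = \left(-186 + 89 \cdot 278784\right) - 34986 = \left(-186 + 24811776\right) - 34986 = 24811590 - 34986 = 24776604$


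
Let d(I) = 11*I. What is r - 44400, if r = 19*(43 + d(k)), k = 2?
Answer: -43165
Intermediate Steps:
r = 1235 (r = 19*(43 + 11*2) = 19*(43 + 22) = 19*65 = 1235)
r - 44400 = 1235 - 44400 = -43165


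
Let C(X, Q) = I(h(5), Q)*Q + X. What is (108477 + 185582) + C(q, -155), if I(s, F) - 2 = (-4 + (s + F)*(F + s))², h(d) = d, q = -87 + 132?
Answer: -78440558686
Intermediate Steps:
q = 45
I(s, F) = 2 + (-4 + (F + s)²)² (I(s, F) = 2 + (-4 + (s + F)*(F + s))² = 2 + (-4 + (F + s)*(F + s))² = 2 + (-4 + (F + s)²)²)
C(X, Q) = X + Q*(2 + (-4 + (5 + Q)²)²) (C(X, Q) = (2 + (-4 + (Q + 5)²)²)*Q + X = (2 + (-4 + (5 + Q)²)²)*Q + X = Q*(2 + (-4 + (5 + Q)²)²) + X = X + Q*(2 + (-4 + (5 + Q)²)²))
(108477 + 185582) + C(q, -155) = (108477 + 185582) + (45 - 155*(2 + (-4 + (5 - 155)²)²)) = 294059 + (45 - 155*(2 + (-4 + (-150)²)²)) = 294059 + (45 - 155*(2 + (-4 + 22500)²)) = 294059 + (45 - 155*(2 + 22496²)) = 294059 + (45 - 155*(2 + 506070016)) = 294059 + (45 - 155*506070018) = 294059 + (45 - 78440852790) = 294059 - 78440852745 = -78440558686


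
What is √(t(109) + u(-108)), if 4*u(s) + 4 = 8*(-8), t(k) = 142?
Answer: 5*√5 ≈ 11.180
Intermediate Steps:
u(s) = -17 (u(s) = -1 + (8*(-8))/4 = -1 + (¼)*(-64) = -1 - 16 = -17)
√(t(109) + u(-108)) = √(142 - 17) = √125 = 5*√5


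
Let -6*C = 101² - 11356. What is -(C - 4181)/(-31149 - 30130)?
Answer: -7977/122558 ≈ -0.065088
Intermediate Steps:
C = 385/2 (C = -(101² - 11356)/6 = -(10201 - 11356)/6 = -⅙*(-1155) = 385/2 ≈ 192.50)
-(C - 4181)/(-31149 - 30130) = -(385/2 - 4181)/(-31149 - 30130) = -(-7977)/(2*(-61279)) = -(-7977)*(-1)/(2*61279) = -1*7977/122558 = -7977/122558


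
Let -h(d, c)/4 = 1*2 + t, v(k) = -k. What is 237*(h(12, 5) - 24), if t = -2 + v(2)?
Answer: -3792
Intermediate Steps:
t = -4 (t = -2 - 1*2 = -2 - 2 = -4)
h(d, c) = 8 (h(d, c) = -4*(1*2 - 4) = -4*(2 - 4) = -4*(-2) = 8)
237*(h(12, 5) - 24) = 237*(8 - 24) = 237*(-16) = -3792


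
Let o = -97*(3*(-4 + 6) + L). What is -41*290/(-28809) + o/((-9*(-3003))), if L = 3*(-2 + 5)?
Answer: 940855/2621619 ≈ 0.35888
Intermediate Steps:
L = 9 (L = 3*3 = 9)
o = -1455 (o = -97*(3*(-4 + 6) + 9) = -97*(3*2 + 9) = -97*(6 + 9) = -97*15 = -1455)
-41*290/(-28809) + o/((-9*(-3003))) = -41*290/(-28809) - 1455/((-9*(-3003))) = -11890*(-1/28809) - 1455/27027 = 11890/28809 - 1455*1/27027 = 11890/28809 - 485/9009 = 940855/2621619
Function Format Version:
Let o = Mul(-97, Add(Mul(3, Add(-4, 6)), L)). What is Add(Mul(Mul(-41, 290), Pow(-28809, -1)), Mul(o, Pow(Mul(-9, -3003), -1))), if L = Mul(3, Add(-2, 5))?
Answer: Rational(940855, 2621619) ≈ 0.35888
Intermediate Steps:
L = 9 (L = Mul(3, 3) = 9)
o = -1455 (o = Mul(-97, Add(Mul(3, Add(-4, 6)), 9)) = Mul(-97, Add(Mul(3, 2), 9)) = Mul(-97, Add(6, 9)) = Mul(-97, 15) = -1455)
Add(Mul(Mul(-41, 290), Pow(-28809, -1)), Mul(o, Pow(Mul(-9, -3003), -1))) = Add(Mul(Mul(-41, 290), Pow(-28809, -1)), Mul(-1455, Pow(Mul(-9, -3003), -1))) = Add(Mul(-11890, Rational(-1, 28809)), Mul(-1455, Pow(27027, -1))) = Add(Rational(11890, 28809), Mul(-1455, Rational(1, 27027))) = Add(Rational(11890, 28809), Rational(-485, 9009)) = Rational(940855, 2621619)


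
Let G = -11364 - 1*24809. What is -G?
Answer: 36173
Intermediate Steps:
G = -36173 (G = -11364 - 24809 = -36173)
-G = -1*(-36173) = 36173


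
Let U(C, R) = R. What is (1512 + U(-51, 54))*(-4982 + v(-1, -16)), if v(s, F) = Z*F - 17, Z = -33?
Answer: -7001586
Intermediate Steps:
v(s, F) = -17 - 33*F (v(s, F) = -33*F - 17 = -17 - 33*F)
(1512 + U(-51, 54))*(-4982 + v(-1, -16)) = (1512 + 54)*(-4982 + (-17 - 33*(-16))) = 1566*(-4982 + (-17 + 528)) = 1566*(-4982 + 511) = 1566*(-4471) = -7001586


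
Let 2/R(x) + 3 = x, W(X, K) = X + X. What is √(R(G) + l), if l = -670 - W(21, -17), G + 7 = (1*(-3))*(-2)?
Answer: 5*I*√114/2 ≈ 26.693*I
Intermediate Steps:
G = -1 (G = -7 + (1*(-3))*(-2) = -7 - 3*(-2) = -7 + 6 = -1)
W(X, K) = 2*X
R(x) = 2/(-3 + x)
l = -712 (l = -670 - 2*21 = -670 - 1*42 = -670 - 42 = -712)
√(R(G) + l) = √(2/(-3 - 1) - 712) = √(2/(-4) - 712) = √(2*(-¼) - 712) = √(-½ - 712) = √(-1425/2) = 5*I*√114/2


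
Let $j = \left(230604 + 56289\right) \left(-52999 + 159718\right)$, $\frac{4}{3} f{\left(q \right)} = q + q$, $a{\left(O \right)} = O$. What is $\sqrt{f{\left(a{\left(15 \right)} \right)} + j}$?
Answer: $\frac{3 \sqrt{13607526262}}{2} \approx 1.7498 \cdot 10^{5}$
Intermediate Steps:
$f{\left(q \right)} = \frac{3 q}{2}$ ($f{\left(q \right)} = \frac{3 \left(q + q\right)}{4} = \frac{3 \cdot 2 q}{4} = \frac{3 q}{2}$)
$j = 30616934067$ ($j = 286893 \cdot 106719 = 30616934067$)
$\sqrt{f{\left(a{\left(15 \right)} \right)} + j} = \sqrt{\frac{3}{2} \cdot 15 + 30616934067} = \sqrt{\frac{45}{2} + 30616934067} = \sqrt{\frac{61233868179}{2}} = \frac{3 \sqrt{13607526262}}{2}$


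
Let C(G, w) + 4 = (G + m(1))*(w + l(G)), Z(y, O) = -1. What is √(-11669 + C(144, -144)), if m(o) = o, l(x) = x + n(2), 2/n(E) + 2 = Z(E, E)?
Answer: I*√105927/3 ≈ 108.49*I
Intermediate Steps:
n(E) = -⅔ (n(E) = 2/(-2 - 1) = 2/(-3) = 2*(-⅓) = -⅔)
l(x) = -⅔ + x (l(x) = x - ⅔ = -⅔ + x)
C(G, w) = -4 + (1 + G)*(-⅔ + G + w) (C(G, w) = -4 + (G + 1)*(w + (-⅔ + G)) = -4 + (1 + G)*(-⅔ + G + w))
√(-11669 + C(144, -144)) = √(-11669 + (-14/3 - 144 + 144² + (⅓)*144 + 144*(-144))) = √(-11669 + (-14/3 - 144 + 20736 + 48 - 20736)) = √(-11669 - 302/3) = √(-35309/3) = I*√105927/3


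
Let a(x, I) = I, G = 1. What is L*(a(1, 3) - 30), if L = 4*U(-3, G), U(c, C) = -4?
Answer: 432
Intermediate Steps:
L = -16 (L = 4*(-4) = -16)
L*(a(1, 3) - 30) = -16*(3 - 30) = -16*(-27) = 432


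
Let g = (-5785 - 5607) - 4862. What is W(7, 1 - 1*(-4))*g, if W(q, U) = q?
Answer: -113778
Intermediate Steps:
g = -16254 (g = -11392 - 4862 = -16254)
W(7, 1 - 1*(-4))*g = 7*(-16254) = -113778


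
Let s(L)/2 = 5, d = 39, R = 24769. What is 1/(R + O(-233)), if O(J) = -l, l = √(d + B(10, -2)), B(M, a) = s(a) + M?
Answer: 24769/613503302 + √59/613503302 ≈ 4.0386e-5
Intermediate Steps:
s(L) = 10 (s(L) = 2*5 = 10)
B(M, a) = 10 + M
l = √59 (l = √(39 + (10 + 10)) = √(39 + 20) = √59 ≈ 7.6811)
O(J) = -√59
1/(R + O(-233)) = 1/(24769 - √59)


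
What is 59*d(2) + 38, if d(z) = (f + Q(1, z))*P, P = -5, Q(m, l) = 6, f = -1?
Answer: -1437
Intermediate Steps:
d(z) = -25 (d(z) = (-1 + 6)*(-5) = 5*(-5) = -25)
59*d(2) + 38 = 59*(-25) + 38 = -1475 + 38 = -1437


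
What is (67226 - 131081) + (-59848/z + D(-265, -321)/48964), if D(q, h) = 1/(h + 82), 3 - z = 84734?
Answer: -63315089846808903/991555715476 ≈ -63854.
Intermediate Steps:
z = -84731 (z = 3 - 1*84734 = 3 - 84734 = -84731)
D(q, h) = 1/(82 + h)
(67226 - 131081) + (-59848/z + D(-265, -321)/48964) = (67226 - 131081) + (-59848/(-84731) + 1/((82 - 321)*48964)) = -63855 + (-59848*(-1/84731) + (1/48964)/(-239)) = -63855 + (59848/84731 - 1/239*1/48964) = -63855 + (59848/84731 - 1/11702396) = -63855 + 700364911077/991555715476 = -63315089846808903/991555715476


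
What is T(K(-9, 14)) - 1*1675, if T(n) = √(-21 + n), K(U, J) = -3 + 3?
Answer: -1675 + I*√21 ≈ -1675.0 + 4.5826*I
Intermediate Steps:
K(U, J) = 0
T(K(-9, 14)) - 1*1675 = √(-21 + 0) - 1*1675 = √(-21) - 1675 = I*√21 - 1675 = -1675 + I*√21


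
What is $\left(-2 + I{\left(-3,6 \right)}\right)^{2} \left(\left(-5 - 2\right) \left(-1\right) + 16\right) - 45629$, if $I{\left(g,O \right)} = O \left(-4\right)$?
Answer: $-30081$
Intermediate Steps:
$I{\left(g,O \right)} = - 4 O$
$\left(-2 + I{\left(-3,6 \right)}\right)^{2} \left(\left(-5 - 2\right) \left(-1\right) + 16\right) - 45629 = \left(-2 - 24\right)^{2} \left(\left(-5 - 2\right) \left(-1\right) + 16\right) - 45629 = \left(-2 - 24\right)^{2} \left(\left(-7\right) \left(-1\right) + 16\right) - 45629 = \left(-26\right)^{2} \left(7 + 16\right) - 45629 = 676 \cdot 23 - 45629 = 15548 - 45629 = -30081$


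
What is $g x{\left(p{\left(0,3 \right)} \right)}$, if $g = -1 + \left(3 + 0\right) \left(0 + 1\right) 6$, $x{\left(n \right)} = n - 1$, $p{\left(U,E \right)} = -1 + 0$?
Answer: $-34$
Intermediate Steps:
$p{\left(U,E \right)} = -1$
$x{\left(n \right)} = -1 + n$
$g = 17$ ($g = -1 + 3 \cdot 1 \cdot 6 = -1 + 3 \cdot 6 = -1 + 18 = 17$)
$g x{\left(p{\left(0,3 \right)} \right)} = 17 \left(-1 - 1\right) = 17 \left(-2\right) = -34$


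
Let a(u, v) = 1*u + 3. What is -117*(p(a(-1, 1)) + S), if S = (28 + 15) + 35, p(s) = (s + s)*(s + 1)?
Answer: -10530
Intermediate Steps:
a(u, v) = 3 + u (a(u, v) = u + 3 = 3 + u)
p(s) = 2*s*(1 + s) (p(s) = (2*s)*(1 + s) = 2*s*(1 + s))
S = 78 (S = 43 + 35 = 78)
-117*(p(a(-1, 1)) + S) = -117*(2*(3 - 1)*(1 + (3 - 1)) + 78) = -117*(2*2*(1 + 2) + 78) = -117*(2*2*3 + 78) = -117*(12 + 78) = -117*90 = -10530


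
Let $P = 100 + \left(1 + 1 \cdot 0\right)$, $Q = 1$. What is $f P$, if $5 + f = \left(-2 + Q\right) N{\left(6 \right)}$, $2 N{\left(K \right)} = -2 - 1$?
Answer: $- \frac{707}{2} \approx -353.5$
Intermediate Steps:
$N{\left(K \right)} = - \frac{3}{2}$ ($N{\left(K \right)} = \frac{-2 - 1}{2} = \frac{1}{2} \left(-3\right) = - \frac{3}{2}$)
$f = - \frac{7}{2}$ ($f = -5 + \left(-2 + 1\right) \left(- \frac{3}{2}\right) = -5 - - \frac{3}{2} = -5 + \frac{3}{2} = - \frac{7}{2} \approx -3.5$)
$P = 101$ ($P = 100 + \left(1 + 0\right) = 100 + 1 = 101$)
$f P = \left(- \frac{7}{2}\right) 101 = - \frac{707}{2}$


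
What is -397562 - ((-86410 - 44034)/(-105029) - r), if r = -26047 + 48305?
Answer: -39417934260/105029 ≈ -3.7531e+5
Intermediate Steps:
r = 22258
-397562 - ((-86410 - 44034)/(-105029) - r) = -397562 - ((-86410 - 44034)/(-105029) - 1*22258) = -397562 - (-130444*(-1/105029) - 22258) = -397562 - (130444/105029 - 22258) = -397562 - 1*(-2337605038/105029) = -397562 + 2337605038/105029 = -39417934260/105029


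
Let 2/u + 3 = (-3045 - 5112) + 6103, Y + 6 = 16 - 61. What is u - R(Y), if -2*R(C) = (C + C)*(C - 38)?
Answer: 9336721/2057 ≈ 4539.0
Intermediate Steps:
Y = -51 (Y = -6 + (16 - 61) = -6 - 45 = -51)
u = -2/2057 (u = 2/(-3 + ((-3045 - 5112) + 6103)) = 2/(-3 + (-8157 + 6103)) = 2/(-3 - 2054) = 2/(-2057) = 2*(-1/2057) = -2/2057 ≈ -0.00097229)
R(C) = -C*(-38 + C) (R(C) = -(C + C)*(C - 38)/2 = -2*C*(-38 + C)/2 = -C*(-38 + C))
u - R(Y) = -2/2057 - (-51)*(38 - 1*(-51)) = -2/2057 - (-51)*(38 + 51) = -2/2057 - (-51)*89 = -2/2057 - 1*(-4539) = -2/2057 + 4539 = 9336721/2057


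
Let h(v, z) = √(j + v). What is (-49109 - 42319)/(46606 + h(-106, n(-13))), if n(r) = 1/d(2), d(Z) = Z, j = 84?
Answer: -2130546684/1086059629 + 45714*I*√22/1086059629 ≈ -1.9617 + 0.00019743*I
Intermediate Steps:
n(r) = ½ (n(r) = 1/2 = ½)
h(v, z) = √(84 + v)
(-49109 - 42319)/(46606 + h(-106, n(-13))) = (-49109 - 42319)/(46606 + √(84 - 106)) = -91428/(46606 + √(-22)) = -91428/(46606 + I*√22)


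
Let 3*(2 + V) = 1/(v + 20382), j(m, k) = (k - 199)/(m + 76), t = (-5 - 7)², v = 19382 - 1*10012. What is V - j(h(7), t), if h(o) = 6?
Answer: -4864411/3659496 ≈ -1.3293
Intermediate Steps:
v = 9370 (v = 19382 - 10012 = 9370)
t = 144 (t = (-12)² = 144)
j(m, k) = (-199 + k)/(76 + m)
V = -178511/89256 (V = -2 + 1/(3*(9370 + 20382)) = -2 + (⅓)/29752 = -2 + (⅓)*(1/29752) = -2 + 1/89256 = -178511/89256 ≈ -2.0000)
V - j(h(7), t) = -178511/89256 - (-199 + 144)/(76 + 6) = -178511/89256 - (-55)/82 = -178511/89256 - 1*(-55/82) = -178511/89256 + 55/82 = -4864411/3659496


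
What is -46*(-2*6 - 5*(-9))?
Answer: -1518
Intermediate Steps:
-46*(-2*6 - 5*(-9)) = -46*(-12 + 45) = -46*33 = -1518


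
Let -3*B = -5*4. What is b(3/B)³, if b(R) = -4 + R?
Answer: -357911/8000 ≈ -44.739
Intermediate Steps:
B = 20/3 (B = -(-5)*4/3 = -⅓*(-20) = 20/3 ≈ 6.6667)
b(3/B)³ = (-4 + 3/(20/3))³ = (-4 + 3*(3/20))³ = (-4 + 9/20)³ = (-71/20)³ = -357911/8000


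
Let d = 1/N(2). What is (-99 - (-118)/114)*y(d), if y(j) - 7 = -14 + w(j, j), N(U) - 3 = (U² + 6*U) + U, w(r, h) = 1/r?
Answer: -78176/57 ≈ -1371.5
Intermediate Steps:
N(U) = 3 + U² + 7*U (N(U) = 3 + ((U² + 6*U) + U) = 3 + (U² + 7*U) = 3 + U² + 7*U)
d = 1/21 (d = 1/(3 + 2² + 7*2) = 1/(3 + 4 + 14) = 1/21 ≈ 0.047619)
y(j) = -7 + 1/j (y(j) = 7 + (-14 + 1/j) = -7 + 1/j)
(-99 - (-118)/114)*y(d) = (-99 - (-118)/114)*(-7 + 1/(1/21)) = (-99 - (-118)/114)*(-7 + 21) = (-99 - 1*(-59/57))*14 = (-99 + 59/57)*14 = -5584/57*14 = -78176/57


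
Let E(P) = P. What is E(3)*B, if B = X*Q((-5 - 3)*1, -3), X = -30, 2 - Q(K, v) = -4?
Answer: -540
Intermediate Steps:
Q(K, v) = 6 (Q(K, v) = 2 - 1*(-4) = 2 + 4 = 6)
B = -180 (B = -30*6 = -180)
E(3)*B = 3*(-180) = -540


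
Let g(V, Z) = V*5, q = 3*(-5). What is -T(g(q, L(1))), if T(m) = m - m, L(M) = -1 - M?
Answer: 0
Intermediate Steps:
q = -15
g(V, Z) = 5*V
T(m) = 0
-T(g(q, L(1))) = -1*0 = 0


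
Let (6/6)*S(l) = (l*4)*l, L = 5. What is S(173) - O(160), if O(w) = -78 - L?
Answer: 119799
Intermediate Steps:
O(w) = -83 (O(w) = -78 - 1*5 = -78 - 5 = -83)
S(l) = 4*l² (S(l) = (l*4)*l = (4*l)*l = 4*l²)
S(173) - O(160) = 4*173² - 1*(-83) = 4*29929 + 83 = 119716 + 83 = 119799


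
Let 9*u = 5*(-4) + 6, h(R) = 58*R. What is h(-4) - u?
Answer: -2074/9 ≈ -230.44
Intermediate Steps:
u = -14/9 (u = (5*(-4) + 6)/9 = (-20 + 6)/9 = (⅑)*(-14) = -14/9 ≈ -1.5556)
h(-4) - u = 58*(-4) - 1*(-14/9) = -232 + 14/9 = -2074/9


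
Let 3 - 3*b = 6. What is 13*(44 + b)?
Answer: 559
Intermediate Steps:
b = -1 (b = 1 - 1/3*6 = 1 - 2 = -1)
13*(44 + b) = 13*(44 - 1) = 13*43 = 559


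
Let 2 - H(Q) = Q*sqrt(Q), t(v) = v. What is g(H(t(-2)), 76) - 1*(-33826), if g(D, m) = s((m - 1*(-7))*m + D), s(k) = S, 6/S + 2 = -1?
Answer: 33824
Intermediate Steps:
S = -2 (S = 6/(-2 - 1) = 6/(-3) = 6*(-1/3) = -2)
H(Q) = 2 - Q**(3/2) (H(Q) = 2 - Q*sqrt(Q) = 2 - Q**(3/2))
s(k) = -2
g(D, m) = -2
g(H(t(-2)), 76) - 1*(-33826) = -2 - 1*(-33826) = -2 + 33826 = 33824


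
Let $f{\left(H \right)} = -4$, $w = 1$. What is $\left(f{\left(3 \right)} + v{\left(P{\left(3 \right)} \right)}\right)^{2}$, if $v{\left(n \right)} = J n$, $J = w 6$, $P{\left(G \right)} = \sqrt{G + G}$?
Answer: $232 - 48 \sqrt{6} \approx 114.42$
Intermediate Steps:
$P{\left(G \right)} = \sqrt{2} \sqrt{G}$ ($P{\left(G \right)} = \sqrt{2 G} = \sqrt{2} \sqrt{G}$)
$J = 6$ ($J = 1 \cdot 6 = 6$)
$v{\left(n \right)} = 6 n$
$\left(f{\left(3 \right)} + v{\left(P{\left(3 \right)} \right)}\right)^{2} = \left(-4 + 6 \sqrt{2} \sqrt{3}\right)^{2} = \left(-4 + 6 \sqrt{6}\right)^{2}$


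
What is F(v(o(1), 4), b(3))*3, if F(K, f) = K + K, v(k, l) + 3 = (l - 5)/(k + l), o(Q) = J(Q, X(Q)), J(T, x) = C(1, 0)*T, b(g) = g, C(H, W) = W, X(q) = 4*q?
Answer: -39/2 ≈ -19.500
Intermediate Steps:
J(T, x) = 0 (J(T, x) = 0*T = 0)
o(Q) = 0
v(k, l) = -3 + (-5 + l)/(k + l) (v(k, l) = -3 + (l - 5)/(k + l) = -3 + (-5 + l)/(k + l))
F(K, f) = 2*K
F(v(o(1), 4), b(3))*3 = (2*((-5 - 3*0 - 2*4)/(0 + 4)))*3 = (2*((-5 + 0 - 8)/4))*3 = (2*((¼)*(-13)))*3 = (2*(-13/4))*3 = -13/2*3 = -39/2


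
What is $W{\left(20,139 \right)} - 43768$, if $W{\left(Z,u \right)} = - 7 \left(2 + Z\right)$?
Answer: $-43922$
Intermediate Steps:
$W{\left(Z,u \right)} = -14 - 7 Z$
$W{\left(20,139 \right)} - 43768 = \left(-14 - 140\right) - 43768 = -154 - 43768 = -43922$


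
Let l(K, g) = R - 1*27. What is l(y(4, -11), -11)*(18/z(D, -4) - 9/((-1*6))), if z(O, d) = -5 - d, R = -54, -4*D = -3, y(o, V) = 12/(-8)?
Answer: 2673/2 ≈ 1336.5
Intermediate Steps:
y(o, V) = -3/2 (y(o, V) = 12*(-1/8) = -3/2)
D = 3/4 (D = -1/4*(-3) = 3/4 ≈ 0.75000)
l(K, g) = -81 (l(K, g) = -54 - 1*27 = -54 - 27 = -81)
l(y(4, -11), -11)*(18/z(D, -4) - 9/((-1*6))) = -81*(18/(-5 - 1*(-4)) - 9/((-1*6))) = -81*(18/(-5 + 4) - 9/(-6)) = -81*(18/(-1) - 9*(-1/6)) = -81*(18*(-1) + 3/2) = -81*(-18 + 3/2) = -81*(-33/2) = 2673/2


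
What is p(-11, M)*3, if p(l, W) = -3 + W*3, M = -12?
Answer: -117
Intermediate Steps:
p(l, W) = -3 + 3*W
p(-11, M)*3 = (-3 + 3*(-12))*3 = (-3 - 36)*3 = -39*3 = -117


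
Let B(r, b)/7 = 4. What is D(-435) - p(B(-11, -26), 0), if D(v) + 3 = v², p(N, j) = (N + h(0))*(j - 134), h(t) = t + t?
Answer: 192974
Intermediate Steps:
h(t) = 2*t
B(r, b) = 28 (B(r, b) = 7*4 = 28)
p(N, j) = N*(-134 + j) (p(N, j) = (N + 2*0)*(j - 134) = (N + 0)*(-134 + j) = N*(-134 + j))
D(v) = -3 + v²
D(-435) - p(B(-11, -26), 0) = (-3 + (-435)²) - 28*(-134 + 0) = (-3 + 189225) - 28*(-134) = 189222 - 1*(-3752) = 189222 + 3752 = 192974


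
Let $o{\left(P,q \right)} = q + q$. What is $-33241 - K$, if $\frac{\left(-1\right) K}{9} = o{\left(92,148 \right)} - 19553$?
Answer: $-206554$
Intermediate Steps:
$o{\left(P,q \right)} = 2 q$
$K = 173313$ ($K = - 9 \left(2 \cdot 148 - 19553\right) = - 9 \left(296 - 19553\right) = \left(-9\right) \left(-19257\right) = 173313$)
$-33241 - K = -33241 - 173313 = -206554$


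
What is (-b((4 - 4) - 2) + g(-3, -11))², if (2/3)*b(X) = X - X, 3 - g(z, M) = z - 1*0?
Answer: 36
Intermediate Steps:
g(z, M) = 3 - z (g(z, M) = 3 - (z - 1*0) = 3 - (z + 0) = 3 - z)
b(X) = 0 (b(X) = 3*(X - X)/2 = (3/2)*0 = 0)
(-b((4 - 4) - 2) + g(-3, -11))² = (-1*0 + (3 - 1*(-3)))² = (0 + (3 + 3))² = (0 + 6)² = 6² = 36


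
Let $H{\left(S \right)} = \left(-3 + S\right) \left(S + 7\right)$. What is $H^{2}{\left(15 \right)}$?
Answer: $69696$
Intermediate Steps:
$H{\left(S \right)} = \left(-3 + S\right) \left(7 + S\right)$
$H^{2}{\left(15 \right)} = \left(-21 + 15^{2} + 4 \cdot 15\right)^{2} = \left(-21 + 225 + 60\right)^{2} = 264^{2} = 69696$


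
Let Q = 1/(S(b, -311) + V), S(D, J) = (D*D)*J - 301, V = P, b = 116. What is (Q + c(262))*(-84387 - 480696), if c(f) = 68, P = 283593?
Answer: -49972857238791/1300508 ≈ -3.8426e+7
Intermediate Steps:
V = 283593
S(D, J) = -301 + J*D² (S(D, J) = D²*J - 301 = J*D² - 301 = -301 + J*D²)
Q = -1/3901524 (Q = 1/((-301 - 311*116²) + 283593) = 1/((-301 - 311*13456) + 283593) = 1/((-301 - 4184816) + 283593) = 1/(-4185117 + 283593) = 1/(-3901524) = -1/3901524 ≈ -2.5631e-7)
(Q + c(262))*(-84387 - 480696) = (-1/3901524 + 68)*(-84387 - 480696) = (265303631/3901524)*(-565083) = -49972857238791/1300508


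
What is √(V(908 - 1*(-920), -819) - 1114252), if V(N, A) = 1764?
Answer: 2*I*√278122 ≈ 1054.7*I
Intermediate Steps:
√(V(908 - 1*(-920), -819) - 1114252) = √(1764 - 1114252) = √(-1112488) = 2*I*√278122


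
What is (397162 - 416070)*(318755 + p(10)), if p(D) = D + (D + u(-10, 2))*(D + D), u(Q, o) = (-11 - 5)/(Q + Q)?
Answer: -6031292748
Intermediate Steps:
u(Q, o) = -8/Q (u(Q, o) = -16*1/(2*Q) = -8/Q)
p(D) = D + 2*D*(⅘ + D) (p(D) = D + (D - 8/(-10))*(D + D) = D + (D - 8*(-⅒))*(2*D) = D + (D + ⅘)*(2*D) = D + (⅘ + D)*(2*D) = D + 2*D*(⅘ + D))
(397162 - 416070)*(318755 + p(10)) = (397162 - 416070)*(318755 + (⅕)*10*(13 + 10*10)) = -18908*(318755 + (⅕)*10*(13 + 100)) = -18908*(318755 + (⅕)*10*113) = -18908*(318755 + 226) = -18908*318981 = -6031292748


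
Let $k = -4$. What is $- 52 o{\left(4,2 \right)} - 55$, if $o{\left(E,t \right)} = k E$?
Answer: $777$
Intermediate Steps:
$o{\left(E,t \right)} = - 4 E$
$- 52 o{\left(4,2 \right)} - 55 = - 52 \left(\left(-4\right) 4\right) - 55 = \left(-52\right) \left(-16\right) - 55 = 832 - 55 = 777$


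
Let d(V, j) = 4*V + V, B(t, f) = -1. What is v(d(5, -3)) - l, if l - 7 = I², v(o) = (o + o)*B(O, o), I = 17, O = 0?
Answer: -346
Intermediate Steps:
d(V, j) = 5*V
v(o) = -2*o (v(o) = (o + o)*(-1) = (2*o)*(-1) = -2*o)
l = 296 (l = 7 + 17² = 7 + 289 = 296)
v(d(5, -3)) - l = -10*5 - 1*296 = -2*25 - 296 = -50 - 296 = -346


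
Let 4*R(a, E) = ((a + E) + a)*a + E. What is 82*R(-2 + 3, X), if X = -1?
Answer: 0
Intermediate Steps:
R(a, E) = E/4 + a*(E + 2*a)/4 (R(a, E) = (((a + E) + a)*a + E)/4 = (((E + a) + a)*a + E)/4 = ((E + 2*a)*a + E)/4 = (a*(E + 2*a) + E)/4 = (E + a*(E + 2*a))/4 = E/4 + a*(E + 2*a)/4)
82*R(-2 + 3, X) = 82*((-2 + 3)**2/2 + (1/4)*(-1) + (1/4)*(-1)*(-2 + 3)) = 82*((1/2)*1**2 - 1/4 + (1/4)*(-1)*1) = 82*((1/2)*1 - 1/4 - 1/4) = 82*(1/2 - 1/4 - 1/4) = 82*0 = 0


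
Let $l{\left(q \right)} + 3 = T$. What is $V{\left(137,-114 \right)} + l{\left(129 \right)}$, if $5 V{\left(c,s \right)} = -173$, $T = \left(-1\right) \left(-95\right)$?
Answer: $\frac{287}{5} \approx 57.4$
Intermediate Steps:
$T = 95$
$l{\left(q \right)} = 92$ ($l{\left(q \right)} = -3 + 95 = 92$)
$V{\left(c,s \right)} = - \frac{173}{5}$ ($V{\left(c,s \right)} = \frac{1}{5} \left(-173\right) = - \frac{173}{5}$)
$V{\left(137,-114 \right)} + l{\left(129 \right)} = - \frac{173}{5} + 92 = \frac{287}{5}$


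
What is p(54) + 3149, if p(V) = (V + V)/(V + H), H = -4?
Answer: 78779/25 ≈ 3151.2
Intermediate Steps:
p(V) = 2*V/(-4 + V) (p(V) = (V + V)/(V - 4) = (2*V)/(-4 + V) = 2*V/(-4 + V))
p(54) + 3149 = 2*54/(-4 + 54) + 3149 = 2*54/50 + 3149 = 2*54*(1/50) + 3149 = 54/25 + 3149 = 78779/25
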